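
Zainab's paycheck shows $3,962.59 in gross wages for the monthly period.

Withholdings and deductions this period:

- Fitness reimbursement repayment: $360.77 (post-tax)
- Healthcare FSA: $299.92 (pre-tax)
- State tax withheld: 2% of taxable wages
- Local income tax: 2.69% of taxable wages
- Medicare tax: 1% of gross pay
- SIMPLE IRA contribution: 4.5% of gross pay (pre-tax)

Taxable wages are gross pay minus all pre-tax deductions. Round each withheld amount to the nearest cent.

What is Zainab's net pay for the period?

$2,920.53

SIMPLE IRA contribution: $3,962.59 × 0.045 = $178.32
Healthcare FSA: $299.92
Pre-tax total = $178.32 + $299.92 = $478.24
Taxable wages = $3,962.59 − $478.24 = $3,484.35
Local income tax: $3,484.35 × 0.0269 = $93.73
State tax withheld: $3,484.35 × 0.02 = $69.69
Medicare tax: $3,962.59 × 0.01 = $39.63
Fitness reimbursement repayment: $360.77
Total deductions = $178.32 + $299.92 + $93.73 + $69.69 + $39.63 + $360.77 = $1,042.06
Net pay = $3,962.59 − $1,042.06 = $2,920.53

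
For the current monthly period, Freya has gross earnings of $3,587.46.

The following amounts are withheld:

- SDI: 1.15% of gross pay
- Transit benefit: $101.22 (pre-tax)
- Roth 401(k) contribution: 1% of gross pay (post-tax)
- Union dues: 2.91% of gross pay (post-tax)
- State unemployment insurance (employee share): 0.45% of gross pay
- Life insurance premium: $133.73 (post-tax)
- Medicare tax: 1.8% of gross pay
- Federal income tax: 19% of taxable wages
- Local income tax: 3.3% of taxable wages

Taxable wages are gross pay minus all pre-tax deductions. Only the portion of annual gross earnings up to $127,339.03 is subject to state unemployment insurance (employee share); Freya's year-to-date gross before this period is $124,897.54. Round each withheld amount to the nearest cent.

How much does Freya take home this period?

$2,317.98

Transit benefit: $101.22
Taxable wages = $3,587.46 − $101.22 = $3,486.24
Federal income tax: $3,486.24 × 0.19 = $662.39
Local income tax: $3,486.24 × 0.033 = $115.05
Medicare tax: $3,587.46 × 0.018 = $64.57
SDI: $3,587.46 × 0.0115 = $41.26
State unemployment insurance (employee share): only $127,339.03 − $124,897.54 = $2,441.49 of this check is subject → $2,441.49 × 0.0045 = $10.99
Life insurance premium: $133.73
Roth 401(k) contribution: $3,587.46 × 0.01 = $35.87
Union dues: $3,587.46 × 0.0291 = $104.40
Total deductions = $101.22 + $662.39 + $115.05 + $64.57 + $41.26 + $10.99 + $133.73 + $35.87 + $104.40 = $1,269.48
Net pay = $3,587.46 − $1,269.48 = $2,317.98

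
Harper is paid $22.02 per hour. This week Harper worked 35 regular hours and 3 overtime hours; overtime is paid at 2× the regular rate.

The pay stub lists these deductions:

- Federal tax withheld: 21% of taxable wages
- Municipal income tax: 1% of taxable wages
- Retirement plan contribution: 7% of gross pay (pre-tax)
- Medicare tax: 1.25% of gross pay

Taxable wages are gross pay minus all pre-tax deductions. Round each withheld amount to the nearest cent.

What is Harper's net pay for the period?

Regular pay: 35 × $22.02 = $770.70
Overtime pay: 3 × $22.02 × 2 = $132.12
Gross pay = $770.70 + $132.12 = $902.82
Retirement plan contribution: $902.82 × 0.07 = $63.20
Taxable wages = $902.82 − $63.20 = $839.62
Federal tax withheld: $839.62 × 0.21 = $176.32
Municipal income tax: $839.62 × 0.01 = $8.40
Medicare tax: $902.82 × 0.0125 = $11.29
Total deductions = $63.20 + $176.32 + $8.40 + $11.29 = $259.21
Net pay = $902.82 − $259.21 = $643.61

$643.61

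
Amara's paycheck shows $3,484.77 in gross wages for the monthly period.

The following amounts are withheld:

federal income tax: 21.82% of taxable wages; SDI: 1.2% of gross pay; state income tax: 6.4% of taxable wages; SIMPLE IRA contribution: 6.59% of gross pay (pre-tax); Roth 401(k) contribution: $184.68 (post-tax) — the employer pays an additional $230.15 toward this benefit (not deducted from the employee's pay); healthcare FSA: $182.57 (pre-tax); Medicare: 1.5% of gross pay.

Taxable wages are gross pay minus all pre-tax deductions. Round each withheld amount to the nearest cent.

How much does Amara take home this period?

Healthcare FSA: $182.57
SIMPLE IRA contribution: $3,484.77 × 0.0659 = $229.65
Pre-tax total = $182.57 + $229.65 = $412.22
Taxable wages = $3,484.77 − $412.22 = $3,072.55
State income tax: $3,072.55 × 0.064 = $196.64
Federal income tax: $3,072.55 × 0.2182 = $670.43
Medicare: $3,484.77 × 0.015 = $52.27
SDI: $3,484.77 × 0.012 = $41.82
Roth 401(k) contribution: $184.68
(Employer's $230.15 toward Roth 401(k) contribution is not withheld from the employee.)
Total deductions = $182.57 + $229.65 + $196.64 + $670.43 + $52.27 + $41.82 + $184.68 = $1,558.06
Net pay = $3,484.77 − $1,558.06 = $1,926.71

$1,926.71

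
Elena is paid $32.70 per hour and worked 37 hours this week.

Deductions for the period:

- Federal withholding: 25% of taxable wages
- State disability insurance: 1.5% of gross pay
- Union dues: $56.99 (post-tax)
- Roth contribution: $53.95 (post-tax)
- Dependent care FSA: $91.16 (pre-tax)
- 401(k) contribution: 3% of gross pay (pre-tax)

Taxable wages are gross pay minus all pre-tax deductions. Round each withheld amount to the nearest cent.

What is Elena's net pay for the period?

Gross pay: 37 × $32.70 = $1,209.90
401(k) contribution: $1,209.90 × 0.03 = $36.30
Dependent care FSA: $91.16
Pre-tax total = $36.30 + $91.16 = $127.46
Taxable wages = $1,209.90 − $127.46 = $1,082.44
Federal withholding: $1,082.44 × 0.25 = $270.61
State disability insurance: $1,209.90 × 0.015 = $18.15
Union dues: $56.99
Roth contribution: $53.95
Total deductions = $36.30 + $91.16 + $270.61 + $18.15 + $56.99 + $53.95 = $527.16
Net pay = $1,209.90 − $527.16 = $682.74

$682.74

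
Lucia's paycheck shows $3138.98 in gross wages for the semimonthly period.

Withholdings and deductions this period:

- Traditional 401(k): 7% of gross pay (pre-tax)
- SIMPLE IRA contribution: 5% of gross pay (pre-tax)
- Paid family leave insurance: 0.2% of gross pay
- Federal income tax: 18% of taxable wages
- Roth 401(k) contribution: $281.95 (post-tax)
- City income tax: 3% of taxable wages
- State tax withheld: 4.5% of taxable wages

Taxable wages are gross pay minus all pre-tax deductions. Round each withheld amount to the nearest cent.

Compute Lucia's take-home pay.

$1769.69

Traditional 401(k): $3138.98 × 0.07 = $219.73
SIMPLE IRA contribution: $3138.98 × 0.05 = $156.95
Pre-tax total = $219.73 + $156.95 = $376.68
Taxable wages = $3138.98 − $376.68 = $2762.30
Federal income tax: $2762.30 × 0.18 = $497.21
City income tax: $2762.30 × 0.03 = $82.87
State tax withheld: $2762.30 × 0.045 = $124.30
Paid family leave insurance: $3138.98 × 0.002 = $6.28
Roth 401(k) contribution: $281.95
Total deductions = $219.73 + $156.95 + $497.21 + $82.87 + $124.30 + $6.28 + $281.95 = $1369.29
Net pay = $3138.98 − $1369.29 = $1769.69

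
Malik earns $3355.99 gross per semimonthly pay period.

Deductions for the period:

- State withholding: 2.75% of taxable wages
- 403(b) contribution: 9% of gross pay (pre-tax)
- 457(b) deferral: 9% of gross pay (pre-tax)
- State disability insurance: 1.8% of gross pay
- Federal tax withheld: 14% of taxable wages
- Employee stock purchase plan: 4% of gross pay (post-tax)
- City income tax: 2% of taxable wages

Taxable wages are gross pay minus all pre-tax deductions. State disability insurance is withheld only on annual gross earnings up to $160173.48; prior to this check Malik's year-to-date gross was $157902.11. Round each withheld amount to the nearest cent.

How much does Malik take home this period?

$2060.80

403(b) contribution: $3355.99 × 0.09 = $302.04
457(b) deferral: $3355.99 × 0.09 = $302.04
Pre-tax total = $302.04 + $302.04 = $604.08
Taxable wages = $3355.99 − $604.08 = $2751.91
State withholding: $2751.91 × 0.0275 = $75.68
City income tax: $2751.91 × 0.02 = $55.04
Federal tax withheld: $2751.91 × 0.14 = $385.27
State disability insurance: only $160173.48 − $157902.11 = $2271.37 of this check is subject → $2271.37 × 0.018 = $40.88
Employee stock purchase plan: $3355.99 × 0.04 = $134.24
Total deductions = $302.04 + $302.04 + $75.68 + $55.04 + $385.27 + $40.88 + $134.24 = $1295.19
Net pay = $3355.99 − $1295.19 = $2060.80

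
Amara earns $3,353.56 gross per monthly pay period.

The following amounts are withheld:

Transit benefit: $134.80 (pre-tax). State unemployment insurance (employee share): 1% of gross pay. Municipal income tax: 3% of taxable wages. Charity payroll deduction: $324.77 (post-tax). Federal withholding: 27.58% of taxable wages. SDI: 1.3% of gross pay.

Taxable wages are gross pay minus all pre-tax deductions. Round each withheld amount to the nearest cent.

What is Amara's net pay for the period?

Transit benefit: $134.80
Taxable wages = $3,353.56 − $134.80 = $3,218.76
Federal withholding: $3,218.76 × 0.2758 = $887.73
Municipal income tax: $3,218.76 × 0.03 = $96.56
SDI: $3,353.56 × 0.013 = $43.60
State unemployment insurance (employee share): $3,353.56 × 0.01 = $33.54
Charity payroll deduction: $324.77
Total deductions = $134.80 + $887.73 + $96.56 + $43.60 + $33.54 + $324.77 = $1,521.00
Net pay = $3,353.56 − $1,521.00 = $1,832.56

$1,832.56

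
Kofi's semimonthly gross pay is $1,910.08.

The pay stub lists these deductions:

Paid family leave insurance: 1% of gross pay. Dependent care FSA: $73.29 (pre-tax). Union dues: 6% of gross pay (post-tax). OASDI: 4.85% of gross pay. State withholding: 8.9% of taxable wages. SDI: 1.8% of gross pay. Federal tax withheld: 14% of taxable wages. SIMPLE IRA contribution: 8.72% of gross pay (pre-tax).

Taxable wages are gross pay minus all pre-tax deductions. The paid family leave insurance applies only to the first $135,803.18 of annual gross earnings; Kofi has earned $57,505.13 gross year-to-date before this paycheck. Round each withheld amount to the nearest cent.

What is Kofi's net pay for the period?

Dependent care FSA: $73.29
SIMPLE IRA contribution: $1,910.08 × 0.0872 = $166.56
Pre-tax total = $73.29 + $166.56 = $239.85
Taxable wages = $1,910.08 − $239.85 = $1,670.23
Federal tax withheld: $1,670.23 × 0.14 = $233.83
State withholding: $1,670.23 × 0.089 = $148.65
SDI: $1,910.08 × 0.018 = $34.38
OASDI: $1,910.08 × 0.0485 = $92.64
Paid family leave insurance: cap not yet reached, full $1,910.08 is subject → $1,910.08 × 0.01 = $19.10
Union dues: $1,910.08 × 0.06 = $114.60
Total deductions = $73.29 + $166.56 + $233.83 + $148.65 + $34.38 + $92.64 + $19.10 + $114.60 = $883.05
Net pay = $1,910.08 − $883.05 = $1,027.03

$1,027.03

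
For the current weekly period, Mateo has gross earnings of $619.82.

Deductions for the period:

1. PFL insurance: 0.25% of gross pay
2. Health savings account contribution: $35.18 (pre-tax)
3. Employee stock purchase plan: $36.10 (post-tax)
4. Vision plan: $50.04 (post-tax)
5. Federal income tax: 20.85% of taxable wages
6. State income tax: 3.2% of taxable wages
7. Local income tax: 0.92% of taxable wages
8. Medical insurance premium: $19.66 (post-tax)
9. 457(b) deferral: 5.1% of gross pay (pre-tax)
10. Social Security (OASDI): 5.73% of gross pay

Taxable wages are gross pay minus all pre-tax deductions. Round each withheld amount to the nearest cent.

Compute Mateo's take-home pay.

457(b) deferral: $619.82 × 0.051 = $31.61
Health savings account contribution: $35.18
Pre-tax total = $31.61 + $35.18 = $66.79
Taxable wages = $619.82 − $66.79 = $553.03
State income tax: $553.03 × 0.032 = $17.70
Local income tax: $553.03 × 0.0092 = $5.09
Federal income tax: $553.03 × 0.2085 = $115.31
Social Security (OASDI): $619.82 × 0.0573 = $35.52
PFL insurance: $619.82 × 0.0025 = $1.55
Employee stock purchase plan: $36.10
Vision plan: $50.04
Medical insurance premium: $19.66
Total deductions = $31.61 + $35.18 + $17.70 + $5.09 + $115.31 + $35.52 + $1.55 + $36.10 + $50.04 + $19.66 = $347.76
Net pay = $619.82 − $347.76 = $272.06

$272.06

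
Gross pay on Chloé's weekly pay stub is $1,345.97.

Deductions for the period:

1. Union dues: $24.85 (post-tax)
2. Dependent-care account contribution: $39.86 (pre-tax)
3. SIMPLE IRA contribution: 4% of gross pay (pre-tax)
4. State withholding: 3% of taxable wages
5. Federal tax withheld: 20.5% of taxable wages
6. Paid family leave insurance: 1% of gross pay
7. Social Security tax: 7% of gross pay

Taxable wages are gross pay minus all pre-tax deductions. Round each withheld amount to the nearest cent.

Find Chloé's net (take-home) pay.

Dependent-care account contribution: $39.86
SIMPLE IRA contribution: $1,345.97 × 0.04 = $53.84
Pre-tax total = $39.86 + $53.84 = $93.70
Taxable wages = $1,345.97 − $93.70 = $1,252.27
Federal tax withheld: $1,252.27 × 0.205 = $256.72
State withholding: $1,252.27 × 0.03 = $37.57
Paid family leave insurance: $1,345.97 × 0.01 = $13.46
Social Security tax: $1,345.97 × 0.07 = $94.22
Union dues: $24.85
Total deductions = $39.86 + $53.84 + $256.72 + $37.57 + $13.46 + $94.22 + $24.85 = $520.52
Net pay = $1,345.97 − $520.52 = $825.45

$825.45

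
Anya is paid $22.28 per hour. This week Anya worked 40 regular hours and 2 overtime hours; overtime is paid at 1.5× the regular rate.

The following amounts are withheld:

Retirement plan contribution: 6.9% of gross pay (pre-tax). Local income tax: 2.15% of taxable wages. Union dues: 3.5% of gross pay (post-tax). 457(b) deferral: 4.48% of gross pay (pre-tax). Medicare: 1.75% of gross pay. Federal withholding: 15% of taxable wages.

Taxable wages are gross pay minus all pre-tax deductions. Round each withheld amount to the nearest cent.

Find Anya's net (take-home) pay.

$653.12

Regular pay: 40 × $22.28 = $891.20
Overtime pay: 2 × $22.28 × 1.5 = $66.84
Gross pay = $891.20 + $66.84 = $958.04
Retirement plan contribution: $958.04 × 0.069 = $66.10
457(b) deferral: $958.04 × 0.0448 = $42.92
Pre-tax total = $66.10 + $42.92 = $109.02
Taxable wages = $958.04 − $109.02 = $849.02
Local income tax: $849.02 × 0.0215 = $18.25
Federal withholding: $849.02 × 0.15 = $127.35
Medicare: $958.04 × 0.0175 = $16.77
Union dues: $958.04 × 0.035 = $33.53
Total deductions = $66.10 + $42.92 + $18.25 + $127.35 + $16.77 + $33.53 = $304.92
Net pay = $958.04 − $304.92 = $653.12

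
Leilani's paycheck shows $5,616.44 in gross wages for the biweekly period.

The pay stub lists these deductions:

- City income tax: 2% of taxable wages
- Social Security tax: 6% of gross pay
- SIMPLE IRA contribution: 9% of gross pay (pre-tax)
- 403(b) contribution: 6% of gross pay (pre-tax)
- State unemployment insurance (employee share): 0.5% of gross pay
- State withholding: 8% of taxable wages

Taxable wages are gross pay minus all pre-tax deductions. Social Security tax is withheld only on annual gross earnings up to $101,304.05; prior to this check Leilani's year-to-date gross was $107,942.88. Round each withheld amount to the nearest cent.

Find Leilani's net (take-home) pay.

SIMPLE IRA contribution: $5,616.44 × 0.09 = $505.48
403(b) contribution: $5,616.44 × 0.06 = $336.99
Pre-tax total = $505.48 + $336.99 = $842.47
Taxable wages = $5,616.44 − $842.47 = $4,773.97
City income tax: $4,773.97 × 0.02 = $95.48
State withholding: $4,773.97 × 0.08 = $381.92
State unemployment insurance (employee share): $5,616.44 × 0.005 = $28.08
Social Security tax: annual cap $101,304.05 already reached (YTD $107,942.88), so $0.00
Total deductions = $505.48 + $336.99 + $95.48 + $381.92 + $28.08 + $0.00 = $1,347.95
Net pay = $5,616.44 − $1,347.95 = $4,268.49

$4,268.49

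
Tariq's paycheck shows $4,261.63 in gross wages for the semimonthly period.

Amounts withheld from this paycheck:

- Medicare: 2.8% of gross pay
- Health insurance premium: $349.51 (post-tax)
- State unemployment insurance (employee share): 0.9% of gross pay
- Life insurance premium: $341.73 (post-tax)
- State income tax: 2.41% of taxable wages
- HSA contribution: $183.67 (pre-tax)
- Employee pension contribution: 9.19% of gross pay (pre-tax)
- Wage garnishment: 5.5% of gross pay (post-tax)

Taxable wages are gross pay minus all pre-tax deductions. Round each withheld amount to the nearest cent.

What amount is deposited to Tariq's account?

Employee pension contribution: $4,261.63 × 0.0919 = $391.64
HSA contribution: $183.67
Pre-tax total = $391.64 + $183.67 = $575.31
Taxable wages = $4,261.63 − $575.31 = $3,686.32
State income tax: $3,686.32 × 0.0241 = $88.84
Medicare: $4,261.63 × 0.028 = $119.33
State unemployment insurance (employee share): $4,261.63 × 0.009 = $38.35
Life insurance premium: $341.73
Wage garnishment: $4,261.63 × 0.055 = $234.39
Health insurance premium: $349.51
Total deductions = $391.64 + $183.67 + $88.84 + $119.33 + $38.35 + $341.73 + $234.39 + $349.51 = $1,747.46
Net pay = $4,261.63 − $1,747.46 = $2,514.17

$2,514.17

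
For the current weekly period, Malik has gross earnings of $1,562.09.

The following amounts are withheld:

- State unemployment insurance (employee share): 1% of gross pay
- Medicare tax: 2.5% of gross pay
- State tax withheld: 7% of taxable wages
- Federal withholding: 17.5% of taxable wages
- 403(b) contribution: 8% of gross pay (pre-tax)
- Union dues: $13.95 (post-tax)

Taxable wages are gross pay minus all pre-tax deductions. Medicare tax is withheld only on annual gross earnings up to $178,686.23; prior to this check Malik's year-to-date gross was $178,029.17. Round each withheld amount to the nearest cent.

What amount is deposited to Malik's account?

403(b) contribution: $1,562.09 × 0.08 = $124.97
Taxable wages = $1,562.09 − $124.97 = $1,437.12
State tax withheld: $1,437.12 × 0.07 = $100.60
Federal withholding: $1,437.12 × 0.175 = $251.50
Medicare tax: only $178,686.23 − $178,029.17 = $657.06 of this check is subject → $657.06 × 0.025 = $16.43
State unemployment insurance (employee share): $1,562.09 × 0.01 = $15.62
Union dues: $13.95
Total deductions = $124.97 + $100.60 + $251.50 + $16.43 + $15.62 + $13.95 = $523.07
Net pay = $1,562.09 − $523.07 = $1,039.02

$1,039.02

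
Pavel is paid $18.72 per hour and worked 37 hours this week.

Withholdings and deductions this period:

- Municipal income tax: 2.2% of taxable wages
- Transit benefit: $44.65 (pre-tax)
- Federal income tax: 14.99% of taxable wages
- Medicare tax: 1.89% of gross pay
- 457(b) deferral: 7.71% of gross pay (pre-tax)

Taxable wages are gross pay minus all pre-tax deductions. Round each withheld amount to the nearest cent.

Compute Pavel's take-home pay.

$479.29

Gross pay: 37 × $18.72 = $692.64
Transit benefit: $44.65
457(b) deferral: $692.64 × 0.0771 = $53.40
Pre-tax total = $44.65 + $53.40 = $98.05
Taxable wages = $692.64 − $98.05 = $594.59
Municipal income tax: $594.59 × 0.022 = $13.08
Federal income tax: $594.59 × 0.1499 = $89.13
Medicare tax: $692.64 × 0.0189 = $13.09
Total deductions = $44.65 + $53.40 + $13.08 + $89.13 + $13.09 = $213.35
Net pay = $692.64 − $213.35 = $479.29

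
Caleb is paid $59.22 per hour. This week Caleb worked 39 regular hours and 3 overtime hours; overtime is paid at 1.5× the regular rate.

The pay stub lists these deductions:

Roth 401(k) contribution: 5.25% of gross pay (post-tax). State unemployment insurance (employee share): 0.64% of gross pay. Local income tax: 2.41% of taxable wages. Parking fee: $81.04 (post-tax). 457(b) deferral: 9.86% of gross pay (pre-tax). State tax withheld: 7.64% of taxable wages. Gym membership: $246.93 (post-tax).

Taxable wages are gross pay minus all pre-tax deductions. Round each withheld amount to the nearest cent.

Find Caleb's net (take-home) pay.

$1,609.00

Regular pay: 39 × $59.22 = $2,309.58
Overtime pay: 3 × $59.22 × 1.5 = $266.49
Gross pay = $2,309.58 + $266.49 = $2,576.07
457(b) deferral: $2,576.07 × 0.0986 = $254.00
Taxable wages = $2,576.07 − $254.00 = $2,322.07
Local income tax: $2,322.07 × 0.0241 = $55.96
State tax withheld: $2,322.07 × 0.0764 = $177.41
State unemployment insurance (employee share): $2,576.07 × 0.0064 = $16.49
Parking fee: $81.04
Roth 401(k) contribution: $2,576.07 × 0.0525 = $135.24
Gym membership: $246.93
Total deductions = $254.00 + $55.96 + $177.41 + $16.49 + $81.04 + $135.24 + $246.93 = $967.07
Net pay = $2,576.07 − $967.07 = $1,609.00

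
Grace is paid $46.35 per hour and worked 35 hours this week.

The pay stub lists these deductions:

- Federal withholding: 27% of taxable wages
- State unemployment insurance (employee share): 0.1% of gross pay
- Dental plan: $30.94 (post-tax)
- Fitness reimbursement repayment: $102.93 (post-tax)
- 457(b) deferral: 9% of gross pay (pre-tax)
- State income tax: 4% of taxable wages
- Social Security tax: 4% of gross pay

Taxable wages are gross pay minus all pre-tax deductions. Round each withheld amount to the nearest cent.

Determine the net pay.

Gross pay: 35 × $46.35 = $1622.25
457(b) deferral: $1622.25 × 0.09 = $146.00
Taxable wages = $1622.25 − $146.00 = $1476.25
State income tax: $1476.25 × 0.04 = $59.05
Federal withholding: $1476.25 × 0.27 = $398.59
State unemployment insurance (employee share): $1622.25 × 0.001 = $1.62
Social Security tax: $1622.25 × 0.04 = $64.89
Fitness reimbursement repayment: $102.93
Dental plan: $30.94
Total deductions = $146.00 + $59.05 + $398.59 + $1.62 + $64.89 + $102.93 + $30.94 = $804.02
Net pay = $1622.25 − $804.02 = $818.23

$818.23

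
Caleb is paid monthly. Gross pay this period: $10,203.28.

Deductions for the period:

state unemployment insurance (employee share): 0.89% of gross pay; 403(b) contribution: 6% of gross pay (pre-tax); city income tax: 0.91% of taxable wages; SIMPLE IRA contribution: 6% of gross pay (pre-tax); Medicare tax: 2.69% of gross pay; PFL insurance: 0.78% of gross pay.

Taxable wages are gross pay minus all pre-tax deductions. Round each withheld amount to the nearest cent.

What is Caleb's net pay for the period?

403(b) contribution: $10,203.28 × 0.06 = $612.20
SIMPLE IRA contribution: $10,203.28 × 0.06 = $612.20
Pre-tax total = $612.20 + $612.20 = $1,224.40
Taxable wages = $10,203.28 − $1,224.40 = $8,978.88
City income tax: $8,978.88 × 0.0091 = $81.71
State unemployment insurance (employee share): $10,203.28 × 0.0089 = $90.81
PFL insurance: $10,203.28 × 0.0078 = $79.59
Medicare tax: $10,203.28 × 0.0269 = $274.47
Total deductions = $612.20 + $612.20 + $81.71 + $90.81 + $79.59 + $274.47 = $1,750.98
Net pay = $10,203.28 − $1,750.98 = $8,452.30

$8,452.30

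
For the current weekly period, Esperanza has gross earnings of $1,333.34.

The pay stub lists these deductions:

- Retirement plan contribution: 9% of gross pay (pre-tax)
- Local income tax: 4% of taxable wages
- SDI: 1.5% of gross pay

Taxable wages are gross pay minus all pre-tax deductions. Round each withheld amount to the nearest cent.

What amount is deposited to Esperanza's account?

$1,144.81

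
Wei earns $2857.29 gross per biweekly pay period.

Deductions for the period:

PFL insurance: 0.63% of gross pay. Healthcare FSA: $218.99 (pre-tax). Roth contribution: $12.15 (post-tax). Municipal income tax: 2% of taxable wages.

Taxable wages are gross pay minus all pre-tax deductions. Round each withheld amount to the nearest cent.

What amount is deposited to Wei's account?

$2555.38

Healthcare FSA: $218.99
Taxable wages = $2857.29 − $218.99 = $2638.30
Municipal income tax: $2638.30 × 0.02 = $52.77
PFL insurance: $2857.29 × 0.0063 = $18.00
Roth contribution: $12.15
Total deductions = $218.99 + $52.77 + $18.00 + $12.15 = $301.91
Net pay = $2857.29 − $301.91 = $2555.38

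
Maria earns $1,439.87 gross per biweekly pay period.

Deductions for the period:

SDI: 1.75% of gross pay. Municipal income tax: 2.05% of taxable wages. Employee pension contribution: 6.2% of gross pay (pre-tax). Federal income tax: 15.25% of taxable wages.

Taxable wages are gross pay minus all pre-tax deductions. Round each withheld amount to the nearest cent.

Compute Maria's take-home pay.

$1,091.74

Employee pension contribution: $1,439.87 × 0.062 = $89.27
Taxable wages = $1,439.87 − $89.27 = $1,350.60
Federal income tax: $1,350.60 × 0.1525 = $205.97
Municipal income tax: $1,350.60 × 0.0205 = $27.69
SDI: $1,439.87 × 0.0175 = $25.20
Total deductions = $89.27 + $205.97 + $27.69 + $25.20 = $348.13
Net pay = $1,439.87 − $348.13 = $1,091.74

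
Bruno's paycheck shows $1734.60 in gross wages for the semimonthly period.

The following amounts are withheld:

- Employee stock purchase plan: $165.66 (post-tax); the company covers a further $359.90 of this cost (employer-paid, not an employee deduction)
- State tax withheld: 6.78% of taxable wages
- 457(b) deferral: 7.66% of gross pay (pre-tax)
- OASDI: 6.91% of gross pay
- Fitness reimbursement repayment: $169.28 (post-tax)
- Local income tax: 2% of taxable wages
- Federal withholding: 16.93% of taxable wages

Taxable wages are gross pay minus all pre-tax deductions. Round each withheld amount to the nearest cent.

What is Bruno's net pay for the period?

457(b) deferral: $1734.60 × 0.0766 = $132.87
Taxable wages = $1734.60 − $132.87 = $1601.73
Local income tax: $1601.73 × 0.02 = $32.03
State tax withheld: $1601.73 × 0.0678 = $108.60
Federal withholding: $1601.73 × 0.1693 = $271.17
OASDI: $1734.60 × 0.0691 = $119.86
Employee stock purchase plan: $165.66
Fitness reimbursement repayment: $169.28
(Employer's $359.90 toward employee stock purchase plan is not withheld from the employee.)
Total deductions = $132.87 + $32.03 + $108.60 + $271.17 + $119.86 + $165.66 + $169.28 = $999.47
Net pay = $1734.60 − $999.47 = $735.13

$735.13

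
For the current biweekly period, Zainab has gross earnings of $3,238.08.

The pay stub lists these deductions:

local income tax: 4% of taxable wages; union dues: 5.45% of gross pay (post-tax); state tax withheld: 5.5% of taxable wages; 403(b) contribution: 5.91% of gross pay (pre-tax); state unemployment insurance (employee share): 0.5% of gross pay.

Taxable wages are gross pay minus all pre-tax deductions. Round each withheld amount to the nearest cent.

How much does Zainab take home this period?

403(b) contribution: $3,238.08 × 0.0591 = $191.37
Taxable wages = $3,238.08 − $191.37 = $3,046.71
State tax withheld: $3,046.71 × 0.055 = $167.57
Local income tax: $3,046.71 × 0.04 = $121.87
State unemployment insurance (employee share): $3,238.08 × 0.005 = $16.19
Union dues: $3,238.08 × 0.0545 = $176.48
Total deductions = $191.37 + $167.57 + $121.87 + $16.19 + $176.48 = $673.48
Net pay = $3,238.08 − $673.48 = $2,564.60

$2,564.60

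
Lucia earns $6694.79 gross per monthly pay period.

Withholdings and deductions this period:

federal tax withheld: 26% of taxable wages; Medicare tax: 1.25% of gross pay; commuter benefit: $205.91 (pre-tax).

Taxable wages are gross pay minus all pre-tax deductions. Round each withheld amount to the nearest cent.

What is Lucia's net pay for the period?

Commuter benefit: $205.91
Taxable wages = $6694.79 − $205.91 = $6488.88
Federal tax withheld: $6488.88 × 0.26 = $1687.11
Medicare tax: $6694.79 × 0.0125 = $83.68
Total deductions = $205.91 + $1687.11 + $83.68 = $1976.70
Net pay = $6694.79 − $1976.70 = $4718.09

$4718.09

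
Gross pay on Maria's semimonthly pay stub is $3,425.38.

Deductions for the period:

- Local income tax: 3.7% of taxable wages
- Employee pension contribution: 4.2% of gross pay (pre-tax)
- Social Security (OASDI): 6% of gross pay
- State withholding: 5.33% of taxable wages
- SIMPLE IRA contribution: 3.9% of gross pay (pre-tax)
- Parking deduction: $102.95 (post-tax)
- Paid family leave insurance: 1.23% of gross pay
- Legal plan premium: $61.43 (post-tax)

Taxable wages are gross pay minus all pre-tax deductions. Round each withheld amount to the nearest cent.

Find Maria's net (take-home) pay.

SIMPLE IRA contribution: $3,425.38 × 0.039 = $133.59
Employee pension contribution: $3,425.38 × 0.042 = $143.87
Pre-tax total = $133.59 + $143.87 = $277.46
Taxable wages = $3,425.38 − $277.46 = $3,147.92
Local income tax: $3,147.92 × 0.037 = $116.47
State withholding: $3,147.92 × 0.0533 = $167.78
Social Security (OASDI): $3,425.38 × 0.06 = $205.52
Paid family leave insurance: $3,425.38 × 0.0123 = $42.13
Parking deduction: $102.95
Legal plan premium: $61.43
Total deductions = $133.59 + $143.87 + $116.47 + $167.78 + $205.52 + $42.13 + $102.95 + $61.43 = $973.74
Net pay = $3,425.38 − $973.74 = $2,451.64

$2,451.64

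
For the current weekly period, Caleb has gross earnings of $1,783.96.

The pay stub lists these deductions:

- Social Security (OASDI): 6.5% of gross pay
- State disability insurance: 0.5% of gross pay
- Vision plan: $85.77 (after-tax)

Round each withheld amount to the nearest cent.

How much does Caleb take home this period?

$1,573.31

State disability insurance: $1,783.96 × 0.005 = $8.92
Social Security (OASDI): $1,783.96 × 0.065 = $115.96
Vision plan: $85.77
Total deductions = $8.92 + $115.96 + $85.77 = $210.65
Net pay = $1,783.96 − $210.65 = $1,573.31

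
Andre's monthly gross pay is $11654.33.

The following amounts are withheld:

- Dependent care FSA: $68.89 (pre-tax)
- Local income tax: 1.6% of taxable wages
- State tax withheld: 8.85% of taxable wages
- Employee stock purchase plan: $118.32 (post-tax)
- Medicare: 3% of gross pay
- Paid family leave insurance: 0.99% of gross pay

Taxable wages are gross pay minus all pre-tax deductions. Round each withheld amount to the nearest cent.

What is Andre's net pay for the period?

$9791.43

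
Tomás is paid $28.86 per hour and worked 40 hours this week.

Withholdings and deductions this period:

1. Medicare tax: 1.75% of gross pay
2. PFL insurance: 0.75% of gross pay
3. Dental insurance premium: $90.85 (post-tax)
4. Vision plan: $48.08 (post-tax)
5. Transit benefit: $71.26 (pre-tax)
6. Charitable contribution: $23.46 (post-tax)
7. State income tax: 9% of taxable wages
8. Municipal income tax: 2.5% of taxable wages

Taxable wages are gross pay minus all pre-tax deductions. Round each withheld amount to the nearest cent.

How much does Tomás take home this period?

$767.33

Gross pay: 40 × $28.86 = $1,154.40
Transit benefit: $71.26
Taxable wages = $1,154.40 − $71.26 = $1,083.14
Municipal income tax: $1,083.14 × 0.025 = $27.08
State income tax: $1,083.14 × 0.09 = $97.48
PFL insurance: $1,154.40 × 0.0075 = $8.66
Medicare tax: $1,154.40 × 0.0175 = $20.20
Vision plan: $48.08
Charitable contribution: $23.46
Dental insurance premium: $90.85
Total deductions = $71.26 + $27.08 + $97.48 + $8.66 + $20.20 + $48.08 + $23.46 + $90.85 = $387.07
Net pay = $1,154.40 − $387.07 = $767.33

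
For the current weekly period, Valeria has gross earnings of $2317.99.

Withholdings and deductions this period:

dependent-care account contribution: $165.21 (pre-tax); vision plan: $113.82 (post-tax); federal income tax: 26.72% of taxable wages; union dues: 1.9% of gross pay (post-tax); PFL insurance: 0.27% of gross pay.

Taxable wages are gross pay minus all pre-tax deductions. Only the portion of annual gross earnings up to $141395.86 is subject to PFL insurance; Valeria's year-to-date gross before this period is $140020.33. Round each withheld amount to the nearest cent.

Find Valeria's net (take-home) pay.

Dependent-care account contribution: $165.21
Taxable wages = $2317.99 − $165.21 = $2152.78
Federal income tax: $2152.78 × 0.2672 = $575.22
PFL insurance: only $141395.86 − $140020.33 = $1375.53 of this check is subject → $1375.53 × 0.0027 = $3.71
Union dues: $2317.99 × 0.019 = $44.04
Vision plan: $113.82
Total deductions = $165.21 + $575.22 + $3.71 + $44.04 + $113.82 = $902.00
Net pay = $2317.99 − $902.00 = $1415.99

$1415.99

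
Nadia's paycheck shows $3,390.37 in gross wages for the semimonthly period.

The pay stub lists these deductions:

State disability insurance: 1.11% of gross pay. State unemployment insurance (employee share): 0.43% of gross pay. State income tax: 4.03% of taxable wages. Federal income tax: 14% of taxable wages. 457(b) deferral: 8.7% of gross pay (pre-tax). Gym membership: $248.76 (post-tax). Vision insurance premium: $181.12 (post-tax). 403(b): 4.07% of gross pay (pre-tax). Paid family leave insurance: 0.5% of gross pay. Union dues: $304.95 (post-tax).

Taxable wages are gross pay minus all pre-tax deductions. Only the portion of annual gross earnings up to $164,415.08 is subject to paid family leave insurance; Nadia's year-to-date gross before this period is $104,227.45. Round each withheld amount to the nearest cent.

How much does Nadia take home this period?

$1,620.21

457(b) deferral: $3,390.37 × 0.087 = $294.96
403(b): $3,390.37 × 0.0407 = $137.99
Pre-tax total = $294.96 + $137.99 = $432.95
Taxable wages = $3,390.37 − $432.95 = $2,957.42
State income tax: $2,957.42 × 0.0403 = $119.18
Federal income tax: $2,957.42 × 0.14 = $414.04
State unemployment insurance (employee share): $3,390.37 × 0.0043 = $14.58
Paid family leave insurance: cap not yet reached, full $3,390.37 is subject → $3,390.37 × 0.005 = $16.95
State disability insurance: $3,390.37 × 0.0111 = $37.63
Union dues: $304.95
Gym membership: $248.76
Vision insurance premium: $181.12
Total deductions = $294.96 + $137.99 + $119.18 + $414.04 + $14.58 + $16.95 + $37.63 + $304.95 + $248.76 + $181.12 = $1,770.16
Net pay = $3,390.37 − $1,770.16 = $1,620.21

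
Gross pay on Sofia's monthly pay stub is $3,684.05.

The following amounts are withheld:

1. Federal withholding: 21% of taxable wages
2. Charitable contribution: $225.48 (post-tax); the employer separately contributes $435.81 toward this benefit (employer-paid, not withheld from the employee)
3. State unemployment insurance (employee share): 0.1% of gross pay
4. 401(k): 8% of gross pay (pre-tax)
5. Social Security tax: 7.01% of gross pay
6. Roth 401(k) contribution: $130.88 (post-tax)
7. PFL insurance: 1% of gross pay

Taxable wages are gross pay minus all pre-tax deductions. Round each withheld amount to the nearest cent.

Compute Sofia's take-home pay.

401(k): $3,684.05 × 0.08 = $294.72
Taxable wages = $3,684.05 − $294.72 = $3,389.33
Federal withholding: $3,389.33 × 0.21 = $711.76
PFL insurance: $3,684.05 × 0.01 = $36.84
Social Security tax: $3,684.05 × 0.0701 = $258.25
State unemployment insurance (employee share): $3,684.05 × 0.001 = $3.68
Charitable contribution: $225.48
Roth 401(k) contribution: $130.88
(Employer's $435.81 toward charitable contribution is not withheld from the employee.)
Total deductions = $294.72 + $711.76 + $36.84 + $258.25 + $3.68 + $225.48 + $130.88 = $1,661.61
Net pay = $3,684.05 − $1,661.61 = $2,022.44

$2,022.44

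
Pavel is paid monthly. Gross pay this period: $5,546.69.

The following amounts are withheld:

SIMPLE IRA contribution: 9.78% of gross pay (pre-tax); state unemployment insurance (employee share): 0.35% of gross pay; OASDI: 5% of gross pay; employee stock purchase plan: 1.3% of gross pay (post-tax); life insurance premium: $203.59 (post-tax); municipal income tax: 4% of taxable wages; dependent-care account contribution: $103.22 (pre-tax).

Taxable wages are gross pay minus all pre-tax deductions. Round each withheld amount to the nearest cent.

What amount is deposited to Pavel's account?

SIMPLE IRA contribution: $5,546.69 × 0.0978 = $542.47
Dependent-care account contribution: $103.22
Pre-tax total = $542.47 + $103.22 = $645.69
Taxable wages = $5,546.69 − $645.69 = $4,901.00
Municipal income tax: $4,901.00 × 0.04 = $196.04
State unemployment insurance (employee share): $5,546.69 × 0.0035 = $19.41
OASDI: $5,546.69 × 0.05 = $277.33
Employee stock purchase plan: $5,546.69 × 0.013 = $72.11
Life insurance premium: $203.59
Total deductions = $542.47 + $103.22 + $196.04 + $19.41 + $277.33 + $72.11 + $203.59 = $1,414.17
Net pay = $5,546.69 − $1,414.17 = $4,132.52

$4,132.52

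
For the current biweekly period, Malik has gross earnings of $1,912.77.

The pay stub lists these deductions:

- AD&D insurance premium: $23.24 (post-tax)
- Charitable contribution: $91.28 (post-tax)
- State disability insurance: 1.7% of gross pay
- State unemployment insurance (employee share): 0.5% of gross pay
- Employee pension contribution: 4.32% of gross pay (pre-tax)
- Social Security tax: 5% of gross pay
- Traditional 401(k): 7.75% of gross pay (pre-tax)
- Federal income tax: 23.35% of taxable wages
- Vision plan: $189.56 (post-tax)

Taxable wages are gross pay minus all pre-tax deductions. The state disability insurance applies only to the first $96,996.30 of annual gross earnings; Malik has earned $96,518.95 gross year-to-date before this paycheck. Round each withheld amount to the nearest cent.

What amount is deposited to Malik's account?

Employee pension contribution: $1,912.77 × 0.0432 = $82.63
Traditional 401(k): $1,912.77 × 0.0775 = $148.24
Pre-tax total = $82.63 + $148.24 = $230.87
Taxable wages = $1,912.77 − $230.87 = $1,681.90
Federal income tax: $1,681.90 × 0.2335 = $392.72
State disability insurance: only $96,996.30 − $96,518.95 = $477.35 of this check is subject → $477.35 × 0.017 = $8.11
Social Security tax: $1,912.77 × 0.05 = $95.64
State unemployment insurance (employee share): $1,912.77 × 0.005 = $9.56
Vision plan: $189.56
AD&D insurance premium: $23.24
Charitable contribution: $91.28
Total deductions = $82.63 + $148.24 + $392.72 + $8.11 + $95.64 + $9.56 + $189.56 + $23.24 + $91.28 = $1,040.98
Net pay = $1,912.77 − $1,040.98 = $871.79

$871.79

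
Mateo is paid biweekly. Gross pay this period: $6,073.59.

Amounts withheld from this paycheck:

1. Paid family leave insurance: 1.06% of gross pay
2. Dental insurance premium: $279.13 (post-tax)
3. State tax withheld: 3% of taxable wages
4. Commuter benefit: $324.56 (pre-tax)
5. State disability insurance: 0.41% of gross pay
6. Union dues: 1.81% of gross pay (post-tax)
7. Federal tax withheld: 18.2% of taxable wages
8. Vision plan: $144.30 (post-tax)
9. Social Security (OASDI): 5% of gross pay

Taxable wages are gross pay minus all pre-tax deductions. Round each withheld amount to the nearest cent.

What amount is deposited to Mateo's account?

$3,603.92

Commuter benefit: $324.56
Taxable wages = $6,073.59 − $324.56 = $5,749.03
Federal tax withheld: $5,749.03 × 0.182 = $1,046.32
State tax withheld: $5,749.03 × 0.03 = $172.47
State disability insurance: $6,073.59 × 0.0041 = $24.90
Paid family leave insurance: $6,073.59 × 0.0106 = $64.38
Social Security (OASDI): $6,073.59 × 0.05 = $303.68
Vision plan: $144.30
Dental insurance premium: $279.13
Union dues: $6,073.59 × 0.0181 = $109.93
Total deductions = $324.56 + $1,046.32 + $172.47 + $24.90 + $64.38 + $303.68 + $144.30 + $279.13 + $109.93 = $2,469.67
Net pay = $6,073.59 − $2,469.67 = $3,603.92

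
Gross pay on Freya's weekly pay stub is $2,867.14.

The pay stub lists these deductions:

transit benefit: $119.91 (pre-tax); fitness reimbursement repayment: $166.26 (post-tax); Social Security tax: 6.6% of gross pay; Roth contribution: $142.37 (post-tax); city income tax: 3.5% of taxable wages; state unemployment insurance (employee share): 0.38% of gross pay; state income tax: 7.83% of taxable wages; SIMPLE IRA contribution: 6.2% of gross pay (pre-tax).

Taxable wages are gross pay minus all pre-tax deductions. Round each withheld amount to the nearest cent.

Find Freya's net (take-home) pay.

SIMPLE IRA contribution: $2,867.14 × 0.062 = $177.76
Transit benefit: $119.91
Pre-tax total = $177.76 + $119.91 = $297.67
Taxable wages = $2,867.14 − $297.67 = $2,569.47
State income tax: $2,569.47 × 0.0783 = $201.19
City income tax: $2,569.47 × 0.035 = $89.93
Social Security tax: $2,867.14 × 0.066 = $189.23
State unemployment insurance (employee share): $2,867.14 × 0.0038 = $10.90
Roth contribution: $142.37
Fitness reimbursement repayment: $166.26
Total deductions = $177.76 + $119.91 + $201.19 + $89.93 + $189.23 + $10.90 + $142.37 + $166.26 = $1,097.55
Net pay = $2,867.14 − $1,097.55 = $1,769.59

$1,769.59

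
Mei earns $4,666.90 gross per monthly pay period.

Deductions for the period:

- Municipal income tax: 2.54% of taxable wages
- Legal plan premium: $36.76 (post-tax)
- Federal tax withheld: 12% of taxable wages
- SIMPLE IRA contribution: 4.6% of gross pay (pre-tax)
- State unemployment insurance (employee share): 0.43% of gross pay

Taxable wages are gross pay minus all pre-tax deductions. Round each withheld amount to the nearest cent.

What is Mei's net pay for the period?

SIMPLE IRA contribution: $4,666.90 × 0.046 = $214.68
Taxable wages = $4,666.90 − $214.68 = $4,452.22
Federal tax withheld: $4,452.22 × 0.12 = $534.27
Municipal income tax: $4,452.22 × 0.0254 = $113.09
State unemployment insurance (employee share): $4,666.90 × 0.0043 = $20.07
Legal plan premium: $36.76
Total deductions = $214.68 + $534.27 + $113.09 + $20.07 + $36.76 = $918.87
Net pay = $4,666.90 − $918.87 = $3,748.03

$3,748.03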